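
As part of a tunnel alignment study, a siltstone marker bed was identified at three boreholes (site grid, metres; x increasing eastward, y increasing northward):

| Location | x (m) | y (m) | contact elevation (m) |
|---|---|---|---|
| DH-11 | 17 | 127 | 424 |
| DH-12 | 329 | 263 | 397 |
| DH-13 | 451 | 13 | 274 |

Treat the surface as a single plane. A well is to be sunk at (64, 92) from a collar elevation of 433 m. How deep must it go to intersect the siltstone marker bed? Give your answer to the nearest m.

34 m

Let the plane be z = a·x + b·y + c.
DH-12−DH-11: 312a + 136b = −27;  DH-13−DH-11: 434a − 114b = −150.
Solving gives a = −0.24820, b = 0.37088.
Then c = 424 − a·17 − b·127 = 381.12.
At (64, 92): z_contact = −15.9 + 34.1 + 381.12 = 399.4 m.
Depth below ground = 433 − 399.4 = 34 m.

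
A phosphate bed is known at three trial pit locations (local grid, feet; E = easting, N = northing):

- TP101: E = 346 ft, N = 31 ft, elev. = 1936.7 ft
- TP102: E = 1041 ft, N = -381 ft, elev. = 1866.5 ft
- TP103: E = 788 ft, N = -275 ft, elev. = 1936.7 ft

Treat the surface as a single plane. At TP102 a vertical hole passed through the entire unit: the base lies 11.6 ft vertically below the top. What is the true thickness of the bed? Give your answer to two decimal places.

7.30 ft

Let the plane be z = a·E + b·N + c.
TP102−TP101: 695a − 412b = −70.2;  TP103−TP101: 442a − 306b = 0.
Solving gives a = −0.70278, b = −1.01513.
|∇z| = √(a²+b²) = 1.23466, so dip δ = arctan(1.23466) = 50.99°.
True thickness = vertical thickness × cos δ = 11.6 × cos 50.99° = 7.30 ft.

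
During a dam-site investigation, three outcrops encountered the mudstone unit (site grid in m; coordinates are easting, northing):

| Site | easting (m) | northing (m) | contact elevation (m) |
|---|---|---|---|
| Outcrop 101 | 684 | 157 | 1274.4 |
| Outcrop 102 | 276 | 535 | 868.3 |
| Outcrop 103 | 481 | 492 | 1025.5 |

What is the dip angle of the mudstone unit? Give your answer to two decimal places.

37.57°

Let the plane be z = a·easting + b·northing + c.
Outcrop 102−Outcrop 101: −408a + 378b = −406.1;  Outcrop 103−Outcrop 101: −203a + 335b = −248.9.
Solving gives a = 0.69995, b = −0.31884.
Gradient magnitude |∇z| = √(a² + b²) = √(0.48993 + 0.10166) = 0.76915.
True dip = arctan(0.76915) = 37.57°, dipping toward WNW (azimuth ≈ 294°).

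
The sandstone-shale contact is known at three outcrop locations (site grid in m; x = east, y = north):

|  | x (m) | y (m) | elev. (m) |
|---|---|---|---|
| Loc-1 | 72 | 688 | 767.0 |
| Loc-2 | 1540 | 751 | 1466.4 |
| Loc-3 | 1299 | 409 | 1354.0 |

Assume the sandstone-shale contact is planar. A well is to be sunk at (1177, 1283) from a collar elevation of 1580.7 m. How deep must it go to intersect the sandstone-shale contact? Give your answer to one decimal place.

291.2 m

Let the plane be z = a·x + b·y + c.
Loc-2−Loc-1: 1468a + 63b = 699.4;  Loc-3−Loc-1: 1227a − 279b = 587.
Solving gives a = 0.476744, b = −0.007296.
Then c = 767 − a·72 − b·688 = 737.69.
At (1177, 1283): z_contact = 561.13 − 9.36 + 737.69 = 1289.46 m.
Depth below ground = 1580.7 − 1289.46 = 291.2 m.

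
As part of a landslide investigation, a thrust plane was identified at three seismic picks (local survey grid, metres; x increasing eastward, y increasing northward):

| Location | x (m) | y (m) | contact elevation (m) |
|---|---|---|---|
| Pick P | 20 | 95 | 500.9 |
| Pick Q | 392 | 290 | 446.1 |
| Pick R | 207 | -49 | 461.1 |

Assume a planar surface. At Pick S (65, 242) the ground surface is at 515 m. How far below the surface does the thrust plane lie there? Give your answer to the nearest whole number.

Let the plane be z = a·x + b·y + c.
Pick Q−Pick P: 372a + 195b = −54.8;  Pick R−Pick P: 187a − 144b = −39.8.
Solving gives a = −0.17385, b = 0.05063.
Then c = 500.9 − a·20 − b·95 = 499.57.
At (65, 242): z_contact = −11.3 + 12.3 + 499.57 = 500.5 m.
Depth below ground = 515 − 500.5 = 14 m.

14 m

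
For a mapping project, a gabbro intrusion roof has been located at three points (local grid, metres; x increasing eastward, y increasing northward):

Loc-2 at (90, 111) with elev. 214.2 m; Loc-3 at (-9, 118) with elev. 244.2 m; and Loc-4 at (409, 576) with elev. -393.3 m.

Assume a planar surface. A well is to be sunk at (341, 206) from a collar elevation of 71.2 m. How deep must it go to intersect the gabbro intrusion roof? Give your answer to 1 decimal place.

51.2 m

Let the plane be z = a·x + b·y + c.
Loc-3−Loc-2: −99a + 7b = 30;  Loc-4−Loc-2: 319a + 465b = −607.5.
Solving gives a = −0.37711, b = −1.04774.
Then c = 214.2 − a·90 − b·111 = 364.44.
At (341, 206): z_contact = −128.60 − 215.84 + 364.44 = 20.01 m.
Depth below ground = 71.2 − 20.01 = 51.2 m.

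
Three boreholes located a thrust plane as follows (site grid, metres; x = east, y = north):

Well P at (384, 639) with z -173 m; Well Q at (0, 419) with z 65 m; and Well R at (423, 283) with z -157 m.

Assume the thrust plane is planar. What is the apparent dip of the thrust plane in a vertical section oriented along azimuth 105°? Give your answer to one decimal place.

Let the plane be z = a·x + b·y + c.
Well Q−Well P: −384a − 220b = 238;  Well R−Well P: 39a − 356b = 16.
Solving gives a = −0.55896, b = −0.10618.
Unit vector along 105° is (sin 105°, cos 105°) = (0.9659, -0.2588).
Slope in that direction = a·(0.9659) + b·(-0.2588) = −0.51243.
Apparent dip = arctan|0.51243| = 27.1° (true dip is 29.6°, so apparent ≤ true as expected).

27.1°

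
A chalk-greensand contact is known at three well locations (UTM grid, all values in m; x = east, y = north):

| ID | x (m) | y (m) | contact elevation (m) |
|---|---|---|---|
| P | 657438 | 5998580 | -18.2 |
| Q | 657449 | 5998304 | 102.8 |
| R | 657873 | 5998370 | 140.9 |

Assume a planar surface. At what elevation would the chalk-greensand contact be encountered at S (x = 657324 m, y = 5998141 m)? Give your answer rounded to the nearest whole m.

Two edge vectors: P→Q = (11, -276, 121), P→R = (435, -210, 159.1).
Normal n = (P→Q) × (P→R) = (-18501.6, 50884.9, 117750).
So ∂z/∂x = −n_x/n_z = 0.15712611 and ∂z/∂y = −n_y/n_z = −0.43214352.
Intercept c from P: -18.2 − 103300.68 + 2592247.50 = 2488928.62.
At (657324, 5998141): z = 103282.8 − 2592057.8 + 2488928.62 = 153.6 m.

154 m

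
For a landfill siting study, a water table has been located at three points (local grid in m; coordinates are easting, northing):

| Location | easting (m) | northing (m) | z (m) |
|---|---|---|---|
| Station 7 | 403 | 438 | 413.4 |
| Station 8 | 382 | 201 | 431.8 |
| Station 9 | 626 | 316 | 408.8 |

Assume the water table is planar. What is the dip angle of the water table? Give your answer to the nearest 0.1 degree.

5.4°

Let the plane be z = a·easting + b·northing + c.
Station 8−Station 7: −21a − 237b = 18.4;  Station 9−Station 7: 223a − 122b = −4.6.
Solving gives a = −0.06018, b = −0.07230.
Gradient magnitude |∇z| = √(a² + b²) = √(0.00362 + 0.00523) = 0.09407.
True dip = arctan(0.09407) = 5.4°, dipping toward NE (azimuth ≈ 040°).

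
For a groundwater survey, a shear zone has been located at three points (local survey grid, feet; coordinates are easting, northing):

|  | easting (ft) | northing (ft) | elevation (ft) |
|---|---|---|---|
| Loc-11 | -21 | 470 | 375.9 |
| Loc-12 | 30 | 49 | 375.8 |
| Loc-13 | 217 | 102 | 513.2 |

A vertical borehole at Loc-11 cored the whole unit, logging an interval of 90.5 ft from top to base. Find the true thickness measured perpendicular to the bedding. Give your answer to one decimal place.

73.6 ft

Let the plane be z = a·easting + b·northing + c.
Loc-12−Loc-11: 51a − 421b = −0.1;  Loc-13−Loc-11: 238a − 368b = 137.3.
Solving gives a = 0.71030, b = 0.08628.
|∇z| = √(a²+b²) = 0.71553, so dip δ = arctan(0.71553) = 35.58°.
True thickness = vertical thickness × cos δ = 90.5 × cos 35.58° = 73.6 ft.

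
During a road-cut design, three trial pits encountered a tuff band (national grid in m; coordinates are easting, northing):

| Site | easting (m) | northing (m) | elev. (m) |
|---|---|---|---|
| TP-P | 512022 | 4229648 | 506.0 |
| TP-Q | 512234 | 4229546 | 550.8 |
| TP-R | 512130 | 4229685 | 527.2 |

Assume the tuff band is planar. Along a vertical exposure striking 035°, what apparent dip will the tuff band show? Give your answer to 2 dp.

Two edge vectors: TP-P→TP-Q = (212, -102, 44.8), TP-P→TP-R = (108, 37, 21.2).
Normal n = (TP-P→TP-Q) × (TP-P→TP-R) = (-3820, 344, 18860).
So ∂z/∂easting = −n_x/n_z = 0.20255 and ∂z/∂northing = −n_y/n_z = −0.01824.
Unit vector along 035° is (sin 35°, cos 35°) = (0.5736, 0.8192).
Slope in that direction = a·(0.5736) + b·(0.8192) = 0.10123.
Apparent dip = arctan|0.10123| = 5.78° (true dip is 11.5°, so apparent ≤ true as expected).

5.78°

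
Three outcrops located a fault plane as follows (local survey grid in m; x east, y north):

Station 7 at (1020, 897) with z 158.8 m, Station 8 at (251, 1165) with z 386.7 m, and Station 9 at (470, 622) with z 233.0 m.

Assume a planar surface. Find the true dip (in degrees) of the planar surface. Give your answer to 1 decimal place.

Let the plane be z = a·x + b·y + c.
Station 8−Station 7: −769a + 268b = 227.9;  Station 9−Station 7: −550a − 275b = 74.2.
Solving gives a = −0.23005, b = 0.19028.
Gradient magnitude |∇z| = √(a² + b²) = √(0.05292 + 0.03620) = 0.29854.
True dip = arctan(0.29854) = 16.6°, dipping toward SE (azimuth ≈ 130°).

16.6°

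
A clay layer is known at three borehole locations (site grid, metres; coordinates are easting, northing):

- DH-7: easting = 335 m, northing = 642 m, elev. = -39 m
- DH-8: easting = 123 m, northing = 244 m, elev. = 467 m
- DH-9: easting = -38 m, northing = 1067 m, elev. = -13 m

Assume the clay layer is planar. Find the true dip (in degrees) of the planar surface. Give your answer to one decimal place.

Two edge vectors: DH-7→DH-8 = (-212, -398, 506), DH-7→DH-9 = (-373, 425, 26).
Normal n = (DH-7→DH-8) × (DH-7→DH-9) = (-225398, -183226, -238554).
So ∂z/∂easting = −n_x/n_z = −0.94485 and ∂z/∂northing = −n_y/n_z = −0.76807.
Gradient magnitude |∇z| = √(a² + b²) = √(0.89274 + 0.58993) = 1.21765.
True dip = arctan(1.21765) = 50.6°, dipping toward NE (azimuth ≈ 051°).

50.6°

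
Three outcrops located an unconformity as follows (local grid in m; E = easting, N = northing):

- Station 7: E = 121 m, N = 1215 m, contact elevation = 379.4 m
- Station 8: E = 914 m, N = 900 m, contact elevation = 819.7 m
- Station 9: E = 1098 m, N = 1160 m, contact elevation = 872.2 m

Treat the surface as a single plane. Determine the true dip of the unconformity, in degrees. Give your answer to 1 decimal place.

Two edge vectors: Station 7→Station 8 = (793, -315, 440.3), Station 7→Station 9 = (977, -55, 492.8).
Normal n = (Station 7→Station 8) × (Station 7→Station 9) = (-131015.5, 39382.7, 264140).
So ∂z/∂E = −n_x/n_z = 0.49601 and ∂z/∂N = −n_y/n_z = −0.14910.
Gradient magnitude |∇z| = √(a² + b²) = √(0.24602 + 0.02223) = 0.51793.
True dip = arctan(0.51793) = 27.4°, dipping toward WNW (azimuth ≈ 287°).

27.4°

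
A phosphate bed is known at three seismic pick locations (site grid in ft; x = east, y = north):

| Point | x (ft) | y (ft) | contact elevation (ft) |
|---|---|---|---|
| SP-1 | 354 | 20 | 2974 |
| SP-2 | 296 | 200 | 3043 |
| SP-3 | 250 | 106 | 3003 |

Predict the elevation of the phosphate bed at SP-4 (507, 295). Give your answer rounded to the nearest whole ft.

Two edge vectors: SP-1→SP-2 = (-58, 180, 69), SP-1→SP-3 = (-104, 86, 29).
Normal n = (SP-1→SP-2) × (SP-1→SP-3) = (-714, -5494, 13732).
So ∂z/∂x = −n_x/n_z = 0.05200 and ∂z/∂y = −n_y/n_z = 0.40009.
Intercept c from SP-1: 2974 − 18.41 − 8.00 = 2947.59.
At (507, 295): z = 26.4 + 118.0 + 2947.59 = 3092.0 ft.

3092 ft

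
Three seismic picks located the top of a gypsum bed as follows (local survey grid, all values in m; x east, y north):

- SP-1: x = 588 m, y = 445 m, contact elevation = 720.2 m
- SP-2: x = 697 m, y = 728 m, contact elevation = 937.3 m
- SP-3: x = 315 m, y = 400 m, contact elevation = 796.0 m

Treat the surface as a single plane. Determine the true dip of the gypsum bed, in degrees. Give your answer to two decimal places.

45.80°

Two edge vectors: SP-1→SP-2 = (109, 283, 217.1), SP-1→SP-3 = (-273, -45, 75.8).
Normal n = (SP-1→SP-2) × (SP-1→SP-3) = (31220.9, -67530.5, 72354).
So ∂z/∂x = −n_x/n_z = −0.43150 and ∂z/∂y = −n_y/n_z = 0.93333.
Gradient magnitude |∇z| = √(a² + b²) = √(0.18619 + 0.87111) = 1.02825.
True dip = arctan(1.02825) = 45.80°, dipping toward SSE (azimuth ≈ 155°).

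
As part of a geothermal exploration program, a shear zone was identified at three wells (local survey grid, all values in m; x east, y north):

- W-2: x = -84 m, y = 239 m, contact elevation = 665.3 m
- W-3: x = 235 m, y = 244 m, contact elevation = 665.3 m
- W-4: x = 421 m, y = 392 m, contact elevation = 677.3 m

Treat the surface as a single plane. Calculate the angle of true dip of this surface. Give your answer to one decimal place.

4.7°

Let the plane be z = a·x + b·y + c.
W-3−W-2: 319a + 5b = 0;  W-4−W-2: 505a + 153b = 12.
Solving gives a = −0.00130, b = 0.08271.
Gradient magnitude |∇z| = √(a² + b²) = √(0.00000 + 0.00684) = 0.08272.
True dip = arctan(0.08272) = 4.7°, dipping toward S (azimuth ≈ 179°).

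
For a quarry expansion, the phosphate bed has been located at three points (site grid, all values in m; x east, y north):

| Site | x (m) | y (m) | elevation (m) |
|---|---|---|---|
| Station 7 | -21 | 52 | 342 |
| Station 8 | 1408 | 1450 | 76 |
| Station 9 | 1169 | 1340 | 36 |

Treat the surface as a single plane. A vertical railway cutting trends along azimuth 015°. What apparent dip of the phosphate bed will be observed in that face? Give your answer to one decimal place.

Two edge vectors: Station 7→Station 8 = (1429, 1398, -266), Station 7→Station 9 = (1190, 1288, -306).
Normal n = (Station 7→Station 8) × (Station 7→Station 9) = (-85180, 120734, 176932).
So ∂z/∂x = −n_x/n_z = 0.48143 and ∂z/∂y = −n_y/n_z = −0.68238.
Unit vector along 015° is (sin 15°, cos 15°) = (0.2588, 0.9659).
Slope in that direction = a·(0.2588) + b·(0.9659) = −0.53452.
Apparent dip = arctan|0.53452| = 28.1° (true dip is 39.9°, so apparent ≤ true as expected).

28.1°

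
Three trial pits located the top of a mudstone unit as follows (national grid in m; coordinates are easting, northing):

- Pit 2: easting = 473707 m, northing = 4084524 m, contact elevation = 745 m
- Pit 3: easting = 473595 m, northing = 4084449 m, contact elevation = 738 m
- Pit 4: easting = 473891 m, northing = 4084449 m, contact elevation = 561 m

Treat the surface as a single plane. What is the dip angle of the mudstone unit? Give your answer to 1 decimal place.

Let the plane be z = a·easting + b·northing + c.
Pit 3−Pit 2: −112a − 75b = −7;  Pit 4−Pit 2: 184a − 75b = −184.
Solving gives a = −0.59797, b = 0.98631.
Gradient magnitude |∇z| = √(a² + b²) = √(0.35757 + 0.97280) = 1.15342.
True dip = arctan(1.15342) = 49.1°, dipping toward SSE (azimuth ≈ 149°).

49.1°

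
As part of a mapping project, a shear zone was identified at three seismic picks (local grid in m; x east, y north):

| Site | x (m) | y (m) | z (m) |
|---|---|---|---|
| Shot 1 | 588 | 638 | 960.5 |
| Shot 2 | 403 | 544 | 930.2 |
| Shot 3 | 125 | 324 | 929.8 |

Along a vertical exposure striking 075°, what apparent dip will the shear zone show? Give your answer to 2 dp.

16.23°

Two edge vectors: Shot 1→Shot 2 = (-185, -94, -30.3), Shot 1→Shot 3 = (-463, -314, -30.7).
Normal n = (Shot 1→Shot 2) × (Shot 1→Shot 3) = (-6628.4, 8349.4, 14568).
So ∂z/∂x = −n_x/n_z = 0.45500 and ∂z/∂y = −n_y/n_z = −0.57313.
Unit vector along 075° is (sin 75°, cos 75°) = (0.9659, 0.2588).
Slope in that direction = a·(0.9659) + b·(0.2588) = 0.29116.
Apparent dip = arctan|0.29116| = 16.23° (true dip is 36.2°, so apparent ≤ true as expected).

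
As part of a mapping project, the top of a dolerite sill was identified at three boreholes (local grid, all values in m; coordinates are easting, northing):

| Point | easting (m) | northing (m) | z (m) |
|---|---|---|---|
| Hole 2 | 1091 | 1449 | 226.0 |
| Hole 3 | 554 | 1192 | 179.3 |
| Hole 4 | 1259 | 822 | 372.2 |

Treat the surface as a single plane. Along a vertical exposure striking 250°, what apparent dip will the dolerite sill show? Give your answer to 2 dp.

5.81°

Let the plane be z = a·easting + b·northing + c.
Hole 3−Hole 2: −537a − 257b = −46.7;  Hole 4−Hole 2: 168a − 627b = 146.2.
Solving gives a = 0.17599, b = −0.18602.
Unit vector along 250° is (sin 250°, cos 250°) = (-0.9397, -0.3420).
Slope in that direction = a·(-0.9397) + b·(-0.3420) = −0.10175.
Apparent dip = arctan|0.10175| = 5.81° (true dip is 14.4°, so apparent ≤ true as expected).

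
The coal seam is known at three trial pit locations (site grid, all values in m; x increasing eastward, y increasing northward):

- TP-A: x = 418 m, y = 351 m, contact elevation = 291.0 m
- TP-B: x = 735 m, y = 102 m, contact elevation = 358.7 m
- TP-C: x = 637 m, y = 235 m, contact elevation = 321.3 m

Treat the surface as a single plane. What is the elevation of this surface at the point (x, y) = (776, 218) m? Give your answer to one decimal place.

323.9 m

Two edge vectors: TP-A→TP-B = (317, -249, 67.7), TP-A→TP-C = (219, -116, 30.3).
Normal n = (TP-A→TP-B) × (TP-A→TP-C) = (308.5, 5221.2, 17759).
So ∂z/∂x = −n_x/n_z = −0.01737 and ∂z/∂y = −n_y/n_z = −0.29400.
Intercept c from TP-A: 291 + 7.26 + 103.20 = 401.46.
At (776, 218): z = −13.5 − 64.1 + 401.46 = 323.9 m.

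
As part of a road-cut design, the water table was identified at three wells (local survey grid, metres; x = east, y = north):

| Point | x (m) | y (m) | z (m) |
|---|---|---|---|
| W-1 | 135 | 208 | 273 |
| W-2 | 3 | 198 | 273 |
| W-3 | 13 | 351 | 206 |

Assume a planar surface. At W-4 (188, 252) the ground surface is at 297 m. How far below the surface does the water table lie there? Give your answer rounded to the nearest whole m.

42 m

Two edge vectors: W-1→W-2 = (-132, -10, 0), W-1→W-3 = (-122, 143, -67).
Normal n = (W-1→W-2) × (W-1→W-3) = (670, -8844, -20096).
So ∂z/∂x = −n_x/n_z = 0.03334 and ∂z/∂y = −n_y/n_z = −0.44009.
Intercept c from W-1: 273 − 4.50 + 91.54 = 360.04.
At (188, 252): z_contact = 6.3 − 110.9 + 360.04 = 255.4 m.
Depth below ground = 297 − 255.4 = 42 m.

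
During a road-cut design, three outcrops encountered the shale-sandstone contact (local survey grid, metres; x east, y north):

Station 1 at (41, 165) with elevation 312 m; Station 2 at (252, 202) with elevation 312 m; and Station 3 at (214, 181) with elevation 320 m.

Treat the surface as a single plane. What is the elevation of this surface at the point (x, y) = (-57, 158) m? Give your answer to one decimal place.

306.3 m

Let the plane be z = a·x + b·y + c.
Station 2−Station 1: 211a + 37b = 0;  Station 3−Station 1: 173a + 16b = 8.
Solving gives a = 0.09785, b = −0.55802.
Then c = 312 − a·41 − b·165 = 400.06.
At (-57, 158): z = −5.6 − 88.2 + 400.06 = 306.3 m.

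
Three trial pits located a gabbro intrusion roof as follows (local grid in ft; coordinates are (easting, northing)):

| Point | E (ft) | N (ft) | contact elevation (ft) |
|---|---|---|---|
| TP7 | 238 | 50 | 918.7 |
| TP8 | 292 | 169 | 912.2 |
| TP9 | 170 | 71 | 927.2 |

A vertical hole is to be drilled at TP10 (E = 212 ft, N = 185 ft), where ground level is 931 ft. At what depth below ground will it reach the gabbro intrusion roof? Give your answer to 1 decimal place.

Let the plane be z = a·E + b·N + c.
TP8−TP7: 54a + 119b = −6.5;  TP9−TP7: −68a + 21b = 8.5.
Solving gives a = −0.12443, b = 0.00184.
Then c = 918.7 − a·238 − b·50 = 948.22.
At (212, 185): z_contact = −26.38 + 0.34 + 948.22 = 922.18 ft.
Depth below ground = 931 − 922.18 = 8.8 ft.

8.8 ft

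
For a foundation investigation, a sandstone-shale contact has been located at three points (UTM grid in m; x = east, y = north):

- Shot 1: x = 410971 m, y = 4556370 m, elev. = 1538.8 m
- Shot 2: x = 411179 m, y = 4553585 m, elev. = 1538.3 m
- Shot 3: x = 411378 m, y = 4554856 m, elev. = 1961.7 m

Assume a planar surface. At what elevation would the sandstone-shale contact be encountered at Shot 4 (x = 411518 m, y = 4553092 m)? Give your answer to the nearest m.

Let the plane be z = a·x + b·y + c.
Shot 2−Shot 1: 208a − 2785b = −0.5;  Shot 3−Shot 1: 407a − 1514b = 422.9.
Solving gives a = 1.43972389, b = 0.10770649.
Then c = 1538.8 − a·410971 − b·4556370 = −1080896.58.
At (411518, 4553092): z = 592472.3 + 490397.5 − 1080896.58 = 1973.3 m.

1973 m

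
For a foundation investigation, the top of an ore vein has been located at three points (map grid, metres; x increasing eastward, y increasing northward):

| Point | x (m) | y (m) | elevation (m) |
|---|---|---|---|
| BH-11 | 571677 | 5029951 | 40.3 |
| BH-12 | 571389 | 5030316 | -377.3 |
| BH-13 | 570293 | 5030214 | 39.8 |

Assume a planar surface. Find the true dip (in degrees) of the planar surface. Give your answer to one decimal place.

53.9°

Two edge vectors: BH-11→BH-12 = (-288, 365, -417.6), BH-11→BH-13 = (-1384, 263, -0.5).
Normal n = (BH-11→BH-12) × (BH-11→BH-13) = (109646.3, 577814.4, 429416).
So ∂z/∂x = −n_x/n_z = −0.25534 and ∂z/∂y = −n_y/n_z = −1.34558.
Gradient magnitude |∇z| = √(a² + b²) = √(0.06520 + 1.81059) = 1.36959.
True dip = arctan(1.36959) = 53.9°, dipping toward N (azimuth ≈ 011°).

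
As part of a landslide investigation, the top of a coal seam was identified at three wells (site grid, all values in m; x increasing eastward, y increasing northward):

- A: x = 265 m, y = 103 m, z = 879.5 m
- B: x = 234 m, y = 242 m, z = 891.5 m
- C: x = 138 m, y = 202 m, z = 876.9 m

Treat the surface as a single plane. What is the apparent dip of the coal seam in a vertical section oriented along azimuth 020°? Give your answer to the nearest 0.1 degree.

8.0°

Two edge vectors: A→B = (-31, 139, 12), A→C = (-127, 99, -2.6).
Normal n = (A→B) × (A→C) = (-1549.4, -1604.6, 14584).
So ∂z/∂x = −n_x/n_z = 0.10624 and ∂z/∂y = −n_y/n_z = 0.11002.
Unit vector along 020° is (sin 20°, cos 20°) = (0.3420, 0.9397).
Slope in that direction = a·(0.3420) + b·(0.9397) = 0.13973.
Apparent dip = arctan|0.13973| = 8.0° (true dip is 8.7°, so apparent ≤ true as expected).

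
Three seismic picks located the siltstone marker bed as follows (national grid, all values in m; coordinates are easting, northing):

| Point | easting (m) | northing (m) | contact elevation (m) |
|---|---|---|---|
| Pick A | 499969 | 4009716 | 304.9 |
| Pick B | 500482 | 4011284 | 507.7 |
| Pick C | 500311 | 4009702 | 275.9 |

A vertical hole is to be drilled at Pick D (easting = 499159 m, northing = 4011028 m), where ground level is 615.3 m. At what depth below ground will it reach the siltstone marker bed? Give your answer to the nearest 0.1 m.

Two edge vectors: Pick A→Pick B = (513, 1568, 202.8), Pick A→Pick C = (342, -14, -29).
Normal n = (Pick A→Pick B) × (Pick A→Pick C) = (-42632.8, 84234.6, -543438).
So ∂z/∂easting = −n_x/n_z = −0.078450164 and ∂z/∂northing = −n_y/n_z = 0.155003147.
Intercept c from Pick A: 304.9 + 39222.65 − 621518.60 = −581991.05.
At (499159, 4011028): z_contact = −39159.11 + 621721.96 − 581991.05 = 571.81 m.
Depth below ground = 615.3 − 571.81 = 43.5 m.

43.5 m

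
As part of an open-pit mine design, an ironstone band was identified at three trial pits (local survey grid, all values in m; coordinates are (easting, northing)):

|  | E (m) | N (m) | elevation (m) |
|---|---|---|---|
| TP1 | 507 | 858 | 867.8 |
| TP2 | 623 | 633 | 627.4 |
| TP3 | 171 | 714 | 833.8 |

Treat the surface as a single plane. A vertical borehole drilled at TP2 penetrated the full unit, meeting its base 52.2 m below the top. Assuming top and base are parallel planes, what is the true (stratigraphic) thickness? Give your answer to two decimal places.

Two edge vectors: TP1→TP2 = (116, -225, -240.4), TP1→TP3 = (-336, -144, -34).
Normal n = (TP1→TP2) × (TP1→TP3) = (-26967.6, 84718.4, -92304).
So ∂z/∂E = −n_x/n_z = −0.29216 and ∂z/∂N = −n_y/n_z = 0.91782.
|∇z| = √(a²+b²) = 0.96320, so dip δ = arctan(0.96320) = 43.93°.
True thickness = vertical thickness × cos δ = 52.2 × cos 43.93° = 37.60 m.

37.60 m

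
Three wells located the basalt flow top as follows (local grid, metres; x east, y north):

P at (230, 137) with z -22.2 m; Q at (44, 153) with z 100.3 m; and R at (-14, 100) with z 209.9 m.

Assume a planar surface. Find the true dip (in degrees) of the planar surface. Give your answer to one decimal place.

Let the plane be z = a·x + b·y + c.
Q−P: −186a + 16b = 122.5;  R−P: −244a − 37b = 232.1.
Solving gives a = −0.76452, b = −1.23128.
Gradient magnitude |∇z| = √(a² + b²) = √(0.58449 + 1.51605) = 1.44932.
True dip = arctan(1.44932) = 55.4°, dipping toward NNE (azimuth ≈ 032°).

55.4°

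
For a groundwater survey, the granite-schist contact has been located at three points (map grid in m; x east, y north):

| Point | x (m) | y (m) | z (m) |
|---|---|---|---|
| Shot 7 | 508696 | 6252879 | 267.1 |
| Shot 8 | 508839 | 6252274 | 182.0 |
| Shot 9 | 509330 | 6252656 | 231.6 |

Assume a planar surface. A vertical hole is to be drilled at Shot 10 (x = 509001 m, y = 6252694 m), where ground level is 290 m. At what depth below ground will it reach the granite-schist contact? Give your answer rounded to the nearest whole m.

Let the plane be z = a·x + b·y + c.
Shot 8−Shot 7: 143a − 605b = −85.1;  Shot 9−Shot 7: 634a − 223b = −35.5.
Solving gives a = −0.00710928, b = 0.13898078.
Then c = 267.1 − a·508696 − b·6252879 = −865146.44.
At (509001, 6252694): z_contact = −3618.6 + 869004.3 − 865146.44 = 239.2 m.
Depth below ground = 290 − 239.2 = 51 m.

51 m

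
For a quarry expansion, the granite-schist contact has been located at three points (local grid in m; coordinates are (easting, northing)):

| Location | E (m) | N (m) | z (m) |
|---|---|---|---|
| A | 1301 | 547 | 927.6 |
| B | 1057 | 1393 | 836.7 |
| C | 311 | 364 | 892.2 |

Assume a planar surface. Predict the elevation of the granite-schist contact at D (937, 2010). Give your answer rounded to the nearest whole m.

773 m

Two edge vectors: A→B = (-244, 846, -90.9), A→C = (-990, -183, -35.4).
Normal n = (A→B) × (A→C) = (-46583.1, 81353.4, 882192).
So ∂z/∂E = −n_x/n_z = 0.05280 and ∂z/∂N = −n_y/n_z = −0.09222.
Intercept c from A: 927.6 − 68.70 + 50.44 = 909.35.
At (937, 2010): z = 49.5 − 185.4 + 909.35 = 773.5 m.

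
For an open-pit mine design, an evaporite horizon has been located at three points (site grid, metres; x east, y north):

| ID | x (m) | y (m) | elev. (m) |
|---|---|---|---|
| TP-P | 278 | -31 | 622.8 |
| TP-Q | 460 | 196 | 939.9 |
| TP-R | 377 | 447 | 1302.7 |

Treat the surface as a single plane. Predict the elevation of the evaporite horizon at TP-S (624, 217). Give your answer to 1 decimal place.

962.9 m

Two edge vectors: TP-P→TP-Q = (182, 227, 317.1), TP-P→TP-R = (99, 478, 679.9).
Normal n = (TP-P→TP-Q) × (TP-P→TP-R) = (2763.5, -92348.9, 64523).
So ∂z/∂x = −n_x/n_z = −0.04283 and ∂z/∂y = −n_y/n_z = 1.43126.
Intercept c from TP-P: 622.8 + 11.91 + 44.37 = 679.08.
At (624, 217): z = −26.7 + 310.6 + 679.08 = 962.9 m.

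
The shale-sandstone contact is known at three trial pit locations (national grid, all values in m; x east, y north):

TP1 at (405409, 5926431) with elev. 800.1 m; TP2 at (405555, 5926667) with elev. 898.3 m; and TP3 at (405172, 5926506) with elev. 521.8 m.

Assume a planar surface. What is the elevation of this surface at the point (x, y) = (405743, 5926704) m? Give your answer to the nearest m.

Two edge vectors: TP1→TP2 = (146, 236, 98.2), TP1→TP3 = (-237, 75, -278.3).
Normal n = (TP1→TP2) × (TP1→TP3) = (-73043.8, 17358.4, 66882).
So ∂z/∂x = −n_x/n_z = 1.09212942 and ∂z/∂y = −n_y/n_z = −0.25953769.
Intercept c from TP1: 800.1 − 442759.10 + 1538132.23 = 1096173.23.
At (405743, 5926704): z = 443123.9 − 1538203.1 + 1096173.23 = 1094.0 m.

1094 m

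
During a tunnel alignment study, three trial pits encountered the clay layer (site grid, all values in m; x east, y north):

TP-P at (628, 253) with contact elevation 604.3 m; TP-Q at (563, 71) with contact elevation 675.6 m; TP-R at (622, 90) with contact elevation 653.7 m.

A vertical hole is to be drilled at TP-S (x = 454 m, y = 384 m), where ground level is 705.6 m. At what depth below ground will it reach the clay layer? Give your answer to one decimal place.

91.5 m

Two edge vectors: TP-P→TP-Q = (-65, -182, 71.3), TP-P→TP-R = (-6, -163, 49.4).
Normal n = (TP-P→TP-Q) × (TP-P→TP-R) = (2631.1, 2783.2, 9503).
So ∂z/∂x = −n_x/n_z = −0.27687 and ∂z/∂y = −n_y/n_z = −0.29288.
Intercept c from TP-P: 604.3 + 173.87 + 74.10 = 852.27.
At (454, 384): z_contact = −125.70 − 112.46 + 852.27 = 614.11 m.
Depth below ground = 705.6 − 614.11 = 91.5 m.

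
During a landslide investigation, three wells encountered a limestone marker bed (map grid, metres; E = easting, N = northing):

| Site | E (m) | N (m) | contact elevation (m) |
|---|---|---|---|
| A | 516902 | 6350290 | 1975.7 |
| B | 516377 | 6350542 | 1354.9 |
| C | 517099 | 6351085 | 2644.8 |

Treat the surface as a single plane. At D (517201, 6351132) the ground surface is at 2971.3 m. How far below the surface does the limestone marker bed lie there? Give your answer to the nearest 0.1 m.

Two edge vectors: A→B = (-525, 252, -620.8), A→C = (197, 795, 669.1).
Normal n = (A→B) × (A→C) = (662149.2, 228979.9, -467019).
So ∂z/∂E = −n_x/n_z = 1.417820688 and ∂z/∂N = −n_y/n_z = 0.490301037.
Intercept c from A: 1975.7 − 732874.35 − 3113553.77 = −3844452.42.
At (517201, 6351132): z_contact = 733298.28 + 3113966.61 − 3844452.42 = 2812.46 m.
Depth below ground = 2971.3 − 2812.46 = 158.8 m.

158.8 m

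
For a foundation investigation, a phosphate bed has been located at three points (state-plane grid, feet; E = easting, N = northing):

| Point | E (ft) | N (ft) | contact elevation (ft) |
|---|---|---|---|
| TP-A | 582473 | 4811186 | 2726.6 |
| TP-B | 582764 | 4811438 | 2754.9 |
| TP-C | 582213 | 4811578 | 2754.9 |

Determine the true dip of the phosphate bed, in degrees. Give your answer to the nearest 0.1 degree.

5.1°

Two edge vectors: TP-A→TP-B = (291, 252, 28.3), TP-A→TP-C = (-260, 392, 28.3).
Normal n = (TP-A→TP-B) × (TP-A→TP-C) = (-3962, -15593.3, 179592).
So ∂z/∂E = −n_x/n_z = 0.02206 and ∂z/∂N = −n_y/n_z = 0.08683.
Gradient magnitude |∇z| = √(a² + b²) = √(0.00049 + 0.00754) = 0.08959.
True dip = arctan(0.08959) = 5.1°, dipping toward SSW (azimuth ≈ 194°).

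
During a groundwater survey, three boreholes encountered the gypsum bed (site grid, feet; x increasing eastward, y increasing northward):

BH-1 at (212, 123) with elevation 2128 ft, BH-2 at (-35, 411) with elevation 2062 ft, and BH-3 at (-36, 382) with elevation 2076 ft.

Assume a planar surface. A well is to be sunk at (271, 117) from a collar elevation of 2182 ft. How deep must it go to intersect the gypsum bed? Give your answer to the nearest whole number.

Two edge vectors: BH-1→BH-2 = (-247, 288, -66), BH-1→BH-3 = (-248, 259, -52).
Normal n = (BH-1→BH-2) × (BH-1→BH-3) = (2118, 3524, 7451).
So ∂z/∂x = −n_x/n_z = −0.28426 and ∂z/∂y = −n_y/n_z = −0.47296.
Intercept c from BH-1: 2128 + 60.26 + 58.17 = 2246.44.
At (271, 117): z_contact = −77.0 − 55.3 + 2246.44 = 2114.1 ft.
Depth below ground = 2182 − 2114.1 = 68 ft.

68 ft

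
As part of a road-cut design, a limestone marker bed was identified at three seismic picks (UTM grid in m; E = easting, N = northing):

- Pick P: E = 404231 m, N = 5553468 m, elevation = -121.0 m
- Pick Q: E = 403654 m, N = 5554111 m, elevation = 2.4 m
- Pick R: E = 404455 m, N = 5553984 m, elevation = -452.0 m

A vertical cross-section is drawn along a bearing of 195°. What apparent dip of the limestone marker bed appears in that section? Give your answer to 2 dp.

Let the plane be z = a·E + b·N + c.
Pick Q−Pick P: −577a + 643b = 123.4;  Pick R−Pick P: 224a + 516b = −331.
Solving gives a = −0.62592, b = −0.36976.
Unit vector along 195° is (sin 195°, cos 195°) = (-0.2588, -0.9659).
Slope in that direction = a·(-0.2588) + b·(-0.9659) = 0.51916.
Apparent dip = arctan|0.51916| = 27.44° (true dip is 36.0°, so apparent ≤ true as expected).

27.44°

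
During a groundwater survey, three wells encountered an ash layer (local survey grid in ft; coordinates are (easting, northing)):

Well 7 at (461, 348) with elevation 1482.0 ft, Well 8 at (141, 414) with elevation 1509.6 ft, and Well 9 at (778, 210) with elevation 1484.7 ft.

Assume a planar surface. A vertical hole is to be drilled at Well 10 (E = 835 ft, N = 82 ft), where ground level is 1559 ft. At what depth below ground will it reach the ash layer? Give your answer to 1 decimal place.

Let the plane be z = a·E + b·N + c.
Well 8−Well 7: −320a + 66b = 27.6;  Well 9−Well 7: 317a − 138b = 2.7.
Solving gives a = −0.17157, b = −0.41368.
Then c = 1482 − a·461 − b·348 = 1705.06.
At (835, 82): z_contact = −143.26 − 33.92 + 1705.06 = 1527.87 ft.
Depth below ground = 1559 − 1527.87 = 31.1 ft.

31.1 ft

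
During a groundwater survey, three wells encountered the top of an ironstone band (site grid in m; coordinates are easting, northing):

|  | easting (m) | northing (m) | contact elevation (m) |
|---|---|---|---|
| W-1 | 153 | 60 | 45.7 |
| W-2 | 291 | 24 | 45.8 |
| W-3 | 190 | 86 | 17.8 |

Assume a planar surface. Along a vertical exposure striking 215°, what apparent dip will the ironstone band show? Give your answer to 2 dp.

37.18°

Let the plane be z = a·easting + b·northing + c.
W-2−W-1: 138a − 36b = 0.1;  W-3−W-1: 37a + 26b = −27.9.
Solving gives a = −0.20362, b = −0.78331.
Unit vector along 215° is (sin 215°, cos 215°) = (-0.5736, -0.8192).
Slope in that direction = a·(-0.5736) + b·(-0.8192) = 0.75844.
Apparent dip = arctan|0.75844| = 37.18° (true dip is 39.0°, so apparent ≤ true as expected).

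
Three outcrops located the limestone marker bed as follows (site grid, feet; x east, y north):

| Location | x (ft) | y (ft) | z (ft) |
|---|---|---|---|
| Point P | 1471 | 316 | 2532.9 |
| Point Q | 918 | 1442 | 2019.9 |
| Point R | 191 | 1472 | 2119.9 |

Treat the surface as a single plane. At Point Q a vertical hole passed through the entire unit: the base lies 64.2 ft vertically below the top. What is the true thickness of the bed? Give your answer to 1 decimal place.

56.1 ft

Two edge vectors: Point P→Point Q = (-553, 1126, -513), Point P→Point R = (-1280, 1156, -413).
Normal n = (Point P→Point Q) × (Point P→Point R) = (127990, 428251, 802012).
So ∂z/∂x = −n_x/n_z = −0.15959 and ∂z/∂y = −n_y/n_z = −0.53397.
|∇z| = √(a²+b²) = 0.55731, so dip δ = arctan(0.55731) = 29.13°.
True thickness = vertical thickness × cos δ = 64.2 × cos 29.13° = 56.1 ft.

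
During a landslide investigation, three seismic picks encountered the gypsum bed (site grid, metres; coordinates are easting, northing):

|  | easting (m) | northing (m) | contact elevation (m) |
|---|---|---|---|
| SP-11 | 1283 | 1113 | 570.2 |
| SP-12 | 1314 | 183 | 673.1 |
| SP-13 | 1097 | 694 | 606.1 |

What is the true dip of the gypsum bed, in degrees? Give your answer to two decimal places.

Let the plane be z = a·easting + b·northing + c.
SP-12−SP-11: 31a − 930b = 102.9;  SP-13−SP-11: −186a − 419b = 35.9.
Solving gives a = 0.05231, b = −0.10890.
Gradient magnitude |∇z| = √(a² + b²) = √(0.00274 + 0.01186) = 0.12081.
True dip = arctan(0.12081) = 6.89°, dipping toward NNW (azimuth ≈ 334°).

6.89°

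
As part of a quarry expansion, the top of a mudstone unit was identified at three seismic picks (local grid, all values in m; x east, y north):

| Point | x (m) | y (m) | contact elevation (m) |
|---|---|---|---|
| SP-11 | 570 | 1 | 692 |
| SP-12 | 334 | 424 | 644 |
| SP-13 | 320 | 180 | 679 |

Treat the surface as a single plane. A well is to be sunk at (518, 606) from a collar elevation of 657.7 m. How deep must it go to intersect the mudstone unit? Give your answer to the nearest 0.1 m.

Two edge vectors: SP-11→SP-12 = (-236, 423, -48), SP-11→SP-13 = (-250, 179, -13).
Normal n = (SP-11→SP-12) × (SP-11→SP-13) = (3093, 8932, 63506).
So ∂z/∂x = −n_x/n_z = −0.04870 and ∂z/∂y = −n_y/n_z = −0.14065.
Intercept c from SP-11: 692 + 27.76 + 0.14 = 719.90.
At (518, 606): z_contact = −25.23 − 85.23 + 719.90 = 609.44 m.
Depth below ground = 657.7 − 609.44 = 48.3 m.

48.3 m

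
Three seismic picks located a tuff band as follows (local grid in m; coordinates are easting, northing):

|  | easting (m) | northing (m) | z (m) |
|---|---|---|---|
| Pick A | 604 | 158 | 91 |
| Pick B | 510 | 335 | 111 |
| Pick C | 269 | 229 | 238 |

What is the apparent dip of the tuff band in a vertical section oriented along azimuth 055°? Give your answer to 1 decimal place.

24.7°

Two edge vectors: Pick A→Pick B = (-94, 177, 20), Pick A→Pick C = (-335, 71, 147).
Normal n = (Pick A→Pick B) × (Pick A→Pick C) = (24599, 7118, 52621).
So ∂z/∂easting = −n_x/n_z = −0.46747 and ∂z/∂northing = −n_y/n_z = −0.13527.
Unit vector along 055° is (sin 55°, cos 55°) = (0.8192, 0.5736).
Slope in that direction = a·(0.8192) + b·(0.5736) = −0.46052.
Apparent dip = arctan|0.46052| = 24.7° (true dip is 25.9°, so apparent ≤ true as expected).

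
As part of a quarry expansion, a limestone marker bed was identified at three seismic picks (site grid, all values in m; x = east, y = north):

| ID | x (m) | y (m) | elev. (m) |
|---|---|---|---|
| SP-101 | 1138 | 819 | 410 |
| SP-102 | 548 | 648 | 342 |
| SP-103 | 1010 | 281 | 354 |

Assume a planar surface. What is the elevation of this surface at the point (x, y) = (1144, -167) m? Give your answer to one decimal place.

Two edge vectors: SP-101→SP-102 = (-590, -171, -68), SP-101→SP-103 = (-128, -538, -56).
Normal n = (SP-101→SP-102) × (SP-101→SP-103) = (-27008, -24336, 295532).
So ∂z/∂x = −n_x/n_z = 0.091388 and ∂z/∂y = −n_y/n_z = 0.082346.
Intercept c from SP-101: 410 − 104.00 − 67.44 = 238.56.
At (1144, -167): z = 104.5 − 13.8 + 238.56 = 329.4 m.

329.4 m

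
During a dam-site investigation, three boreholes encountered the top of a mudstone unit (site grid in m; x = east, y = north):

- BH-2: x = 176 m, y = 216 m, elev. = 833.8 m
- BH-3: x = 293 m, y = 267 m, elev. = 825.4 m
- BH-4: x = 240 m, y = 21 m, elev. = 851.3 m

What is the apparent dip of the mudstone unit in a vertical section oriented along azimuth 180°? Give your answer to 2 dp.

5.66°

Two edge vectors: BH-2→BH-3 = (117, 51, -8.4), BH-2→BH-4 = (64, -195, 17.5).
Normal n = (BH-2→BH-3) × (BH-2→BH-4) = (-745.5, -2585.1, -26079).
So ∂z/∂x = −n_x/n_z = −0.02859 and ∂z/∂y = −n_y/n_z = −0.09913.
Unit vector along 180° is (sin 180°, cos 180°) = (0.0000, -1.0000).
Slope in that direction = a·(0.0000) + b·(-1.0000) = 0.09913.
Apparent dip = arctan|0.09913| = 5.66° (true dip is 5.9°, so apparent ≤ true as expected).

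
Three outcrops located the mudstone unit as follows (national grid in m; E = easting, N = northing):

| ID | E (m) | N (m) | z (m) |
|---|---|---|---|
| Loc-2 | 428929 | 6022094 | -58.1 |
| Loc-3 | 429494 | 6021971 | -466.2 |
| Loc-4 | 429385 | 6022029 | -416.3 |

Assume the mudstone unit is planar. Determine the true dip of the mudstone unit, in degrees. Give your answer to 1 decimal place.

Let the plane be z = a·E + b·N + c.
Loc-3−Loc-2: 565a − 123b = −408.1;  Loc-4−Loc-2: 456a − 65b = −358.2.
Solving gives a = −0.90544, b = −0.84126.
Gradient magnitude |∇z| = √(a² + b²) = √(0.81983 + 0.70773) = 1.23594.
True dip = arctan(1.23594) = 51.0°, dipping toward NE (azimuth ≈ 047°).

51.0°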